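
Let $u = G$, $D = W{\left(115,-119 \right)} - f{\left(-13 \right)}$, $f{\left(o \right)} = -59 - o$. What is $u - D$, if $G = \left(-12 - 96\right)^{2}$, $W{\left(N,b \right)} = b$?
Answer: $11737$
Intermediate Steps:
$D = -73$ ($D = -119 - \left(-59 - -13\right) = -119 - \left(-59 + 13\right) = -119 - -46 = -119 + 46 = -73$)
$G = 11664$ ($G = \left(-108\right)^{2} = 11664$)
$u = 11664$
$u - D = 11664 - -73 = 11664 + 73 = 11737$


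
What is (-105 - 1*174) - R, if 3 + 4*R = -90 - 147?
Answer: -219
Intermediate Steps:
R = -60 (R = -¾ + (-90 - 147)/4 = -¾ + (¼)*(-237) = -¾ - 237/4 = -60)
(-105 - 1*174) - R = (-105 - 1*174) - 1*(-60) = (-105 - 174) + 60 = -279 + 60 = -219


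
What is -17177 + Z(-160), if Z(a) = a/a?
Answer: -17176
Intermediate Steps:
Z(a) = 1
-17177 + Z(-160) = -17177 + 1 = -17176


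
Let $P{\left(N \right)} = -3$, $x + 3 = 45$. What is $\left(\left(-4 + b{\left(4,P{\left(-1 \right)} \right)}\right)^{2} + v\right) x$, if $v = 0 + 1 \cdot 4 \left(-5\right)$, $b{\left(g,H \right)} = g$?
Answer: $-840$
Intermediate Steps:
$x = 42$ ($x = -3 + 45 = 42$)
$v = -20$ ($v = 0 + 1 \left(-20\right) = 0 - 20 = -20$)
$\left(\left(-4 + b{\left(4,P{\left(-1 \right)} \right)}\right)^{2} + v\right) x = \left(\left(-4 + 4\right)^{2} - 20\right) 42 = \left(0^{2} - 20\right) 42 = \left(0 - 20\right) 42 = \left(-20\right) 42 = -840$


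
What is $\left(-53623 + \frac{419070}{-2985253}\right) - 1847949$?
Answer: $- \frac{5676673936786}{2985253} \approx -1.9016 \cdot 10^{6}$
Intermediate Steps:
$\left(-53623 + \frac{419070}{-2985253}\right) - 1847949 = \left(-53623 + 419070 \left(- \frac{1}{2985253}\right)\right) - 1847949 = \left(-53623 - \frac{419070}{2985253}\right) - 1847949 = - \frac{160078640689}{2985253} - 1847949 = - \frac{5676673936786}{2985253}$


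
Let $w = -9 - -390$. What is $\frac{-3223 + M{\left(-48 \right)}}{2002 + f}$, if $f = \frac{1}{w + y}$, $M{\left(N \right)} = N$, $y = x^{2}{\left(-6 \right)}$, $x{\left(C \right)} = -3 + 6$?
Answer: $- \frac{1275690}{780781} \approx -1.6339$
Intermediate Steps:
$x{\left(C \right)} = 3$
$y = 9$ ($y = 3^{2} = 9$)
$w = 381$ ($w = -9 + 390 = 381$)
$f = \frac{1}{390}$ ($f = \frac{1}{381 + 9} = \frac{1}{390} \approx 0.0025641$)
$\frac{-3223 + M{\left(-48 \right)}}{2002 + f} = \frac{-3223 - 48}{2002 + \frac{1}{390}} = - \frac{3271}{\frac{780781}{390}} = \left(-3271\right) \frac{390}{780781} = - \frac{1275690}{780781}$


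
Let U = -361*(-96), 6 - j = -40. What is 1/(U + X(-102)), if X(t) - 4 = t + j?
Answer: 1/34604 ≈ 2.8898e-5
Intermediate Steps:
j = 46 (j = 6 - 1*(-40) = 6 + 40 = 46)
U = 34656
X(t) = 50 + t (X(t) = 4 + (t + 46) = 4 + (46 + t) = 50 + t)
1/(U + X(-102)) = 1/(34656 + (50 - 102)) = 1/(34656 - 52) = 1/34604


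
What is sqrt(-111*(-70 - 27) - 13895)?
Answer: 2*I*sqrt(782) ≈ 55.929*I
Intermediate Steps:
sqrt(-111*(-70 - 27) - 13895) = sqrt(-111*(-97) - 13895) = sqrt(10767 - 13895) = sqrt(-3128) = 2*I*sqrt(782)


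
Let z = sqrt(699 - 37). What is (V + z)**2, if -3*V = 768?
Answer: (256 - sqrt(662))**2 ≈ 53025.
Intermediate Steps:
V = -256 (V = -1/3*768 = -256)
z = sqrt(662) ≈ 25.729
(V + z)**2 = (-256 + sqrt(662))**2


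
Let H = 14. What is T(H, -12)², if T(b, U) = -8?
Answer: 64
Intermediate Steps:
T(H, -12)² = (-8)² = 64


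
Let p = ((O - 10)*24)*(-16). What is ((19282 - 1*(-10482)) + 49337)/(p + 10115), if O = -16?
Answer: 79101/20099 ≈ 3.9356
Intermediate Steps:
p = 9984 (p = ((-16 - 10)*24)*(-16) = -26*24*(-16) = -624*(-16) = 9984)
((19282 - 1*(-10482)) + 49337)/(p + 10115) = ((19282 - 1*(-10482)) + 49337)/(9984 + 10115) = ((19282 + 10482) + 49337)/20099 = (29764 + 49337)*(1/20099) = 79101*(1/20099) = 79101/20099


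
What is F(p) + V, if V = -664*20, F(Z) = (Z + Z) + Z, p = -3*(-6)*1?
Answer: -13226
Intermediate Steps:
p = 18 (p = 18*1 = 18)
F(Z) = 3*Z (F(Z) = 2*Z + Z = 3*Z)
V = -13280
F(p) + V = 3*18 - 13280 = 54 - 13280 = -13226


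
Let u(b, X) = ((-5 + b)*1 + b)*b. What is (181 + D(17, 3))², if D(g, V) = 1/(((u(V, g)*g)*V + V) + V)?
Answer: 828288400/25281 ≈ 32763.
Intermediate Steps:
u(b, X) = b*(-5 + 2*b) (u(b, X) = ((-5 + b) + b)*b = (-5 + 2*b)*b = b*(-5 + 2*b))
D(g, V) = 1/(2*V + g*V²*(-5 + 2*V)) (D(g, V) = 1/((((V*(-5 + 2*V))*g)*V + V) + V) = 1/(((V*g*(-5 + 2*V))*V + V) + V) = 1/((g*V²*(-5 + 2*V) + V) + V) = 1/((V + g*V²*(-5 + 2*V)) + V) = 1/(2*V + g*V²*(-5 + 2*V)))
(181 + D(17, 3))² = (181 + 1/(3*(2 + 3*17*(-5 + 2*3))))² = (181 + 1/(3*(2 + 3*17*(-5 + 6))))² = (181 + 1/(3*(2 + 3*17*1)))² = (181 + 1/(3*(2 + 51)))² = (181 + (⅓)/53)² = (181 + (⅓)*(1/53))² = (181 + 1/159)² = (28780/159)² = 828288400/25281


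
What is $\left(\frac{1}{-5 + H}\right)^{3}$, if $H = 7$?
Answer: $\frac{1}{8} \approx 0.125$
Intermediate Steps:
$\left(\frac{1}{-5 + H}\right)^{3} = \left(\frac{1}{-5 + 7}\right)^{3} = \left(\frac{1}{2}\right)^{3} = \frac{1}{8}$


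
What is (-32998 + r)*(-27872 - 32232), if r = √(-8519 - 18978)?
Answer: 1983311792 - 60104*I*√27497 ≈ 1.9833e+9 - 9.9666e+6*I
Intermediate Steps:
r = I*√27497 (r = √(-27497) = I*√27497 ≈ 165.82*I)
(-32998 + r)*(-27872 - 32232) = (-32998 + I*√27497)*(-27872 - 32232) = (-32998 + I*√27497)*(-60104) = 1983311792 - 60104*I*√27497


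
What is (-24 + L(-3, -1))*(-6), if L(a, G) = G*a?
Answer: 126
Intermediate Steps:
(-24 + L(-3, -1))*(-6) = (-24 - 1*(-3))*(-6) = (-24 + 3)*(-6) = -21*(-6) = 126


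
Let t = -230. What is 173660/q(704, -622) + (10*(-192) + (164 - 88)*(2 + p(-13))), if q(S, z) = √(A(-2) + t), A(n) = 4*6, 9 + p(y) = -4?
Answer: -2756 - 86830*I*√206/103 ≈ -2756.0 - 12099.0*I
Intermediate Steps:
p(y) = -13 (p(y) = -9 - 4 = -13)
A(n) = 24
q(S, z) = I*√206 (q(S, z) = √(24 - 230) = √(-206) = I*√206)
173660/q(704, -622) + (10*(-192) + (164 - 88)*(2 + p(-13))) = 173660/((I*√206)) + (10*(-192) + (164 - 88)*(2 - 13)) = 173660*(-I*√206/206) + (-1920 + 76*(-11)) = -86830*I*√206/103 + (-1920 - 836) = -86830*I*√206/103 - 2756 = -2756 - 86830*I*√206/103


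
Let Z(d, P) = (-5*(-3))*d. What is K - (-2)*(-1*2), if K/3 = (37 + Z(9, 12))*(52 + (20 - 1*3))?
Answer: 35600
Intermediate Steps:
Z(d, P) = 15*d
K = 35604 (K = 3*((37 + 15*9)*(52 + (20 - 1*3))) = 3*((37 + 135)*(52 + (20 - 3))) = 3*(172*(52 + 17)) = 3*(172*69) = 3*11868 = 35604)
K - (-2)*(-1*2) = 35604 - (-2)*(-1*2) = 35604 - (-2)*(-2) = 35604 - 1*4 = 35604 - 4 = 35600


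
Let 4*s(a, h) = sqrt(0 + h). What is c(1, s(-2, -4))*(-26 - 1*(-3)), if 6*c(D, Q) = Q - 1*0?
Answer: -23*I/12 ≈ -1.9167*I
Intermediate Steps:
s(a, h) = sqrt(h)/4 (s(a, h) = sqrt(0 + h)/4 = sqrt(h)/4)
c(D, Q) = Q/6 (c(D, Q) = (Q - 1*0)/6 = (Q + 0)/6 = Q/6)
c(1, s(-2, -4))*(-26 - 1*(-3)) = ((sqrt(-4)/4)/6)*(-26 - 1*(-3)) = (((2*I)/4)/6)*(-26 + 3) = ((I/2)/6)*(-23) = (I/12)*(-23) = -23*I/12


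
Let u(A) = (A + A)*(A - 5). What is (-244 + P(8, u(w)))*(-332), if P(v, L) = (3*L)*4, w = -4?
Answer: -205840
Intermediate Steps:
u(A) = 2*A*(-5 + A) (u(A) = (2*A)*(-5 + A) = 2*A*(-5 + A))
P(v, L) = 12*L
(-244 + P(8, u(w)))*(-332) = (-244 + 12*(2*(-4)*(-5 - 4)))*(-332) = (-244 + 12*(2*(-4)*(-9)))*(-332) = (-244 + 12*72)*(-332) = (-244 + 864)*(-332) = 620*(-332) = -205840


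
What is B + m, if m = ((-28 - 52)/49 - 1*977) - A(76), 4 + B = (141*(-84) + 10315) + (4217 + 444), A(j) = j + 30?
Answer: 100125/49 ≈ 2043.4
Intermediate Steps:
A(j) = 30 + j
B = 3128 (B = -4 + ((141*(-84) + 10315) + (4217 + 444)) = -4 + ((-11844 + 10315) + 4661) = -4 + (-1529 + 4661) = -4 + 3132 = 3128)
m = -53147/49 (m = ((-28 - 52)/49 - 1*977) - (30 + 76) = (-80*1/49 - 977) - 1*106 = (-80/49 - 977) - 106 = -47953/49 - 106 = -53147/49 ≈ -1084.6)
B + m = 3128 - 53147/49 = 100125/49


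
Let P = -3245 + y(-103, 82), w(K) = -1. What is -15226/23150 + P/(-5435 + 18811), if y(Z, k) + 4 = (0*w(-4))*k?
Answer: -7338877/8148800 ≈ -0.90061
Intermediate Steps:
y(Z, k) = -4 (y(Z, k) = -4 + (0*(-1))*k = -4 + 0*k = -4 + 0 = -4)
P = -3249 (P = -3245 - 4 = -3249)
-15226/23150 + P/(-5435 + 18811) = -15226/23150 - 3249/(-5435 + 18811) = -15226*1/23150 - 3249/13376 = -7613/11575 - 3249*1/13376 = -7613/11575 - 171/704 = -7338877/8148800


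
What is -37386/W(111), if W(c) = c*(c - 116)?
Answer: 12462/185 ≈ 67.362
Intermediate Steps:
W(c) = c*(-116 + c)
-37386/W(111) = -37386*1/(111*(-116 + 111)) = -37386/(111*(-5)) = -37386/(-555) = -37386*(-1/555) = 12462/185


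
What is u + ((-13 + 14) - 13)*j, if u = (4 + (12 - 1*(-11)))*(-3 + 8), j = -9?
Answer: 243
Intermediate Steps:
u = 135 (u = (4 + (12 + 11))*5 = (4 + 23)*5 = 27*5 = 135)
u + ((-13 + 14) - 13)*j = 135 + ((-13 + 14) - 13)*(-9) = 135 + (1 - 13)*(-9) = 135 - 12*(-9) = 135 + 108 = 243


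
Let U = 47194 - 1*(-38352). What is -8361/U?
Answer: -8361/85546 ≈ -0.097737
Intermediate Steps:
U = 85546 (U = 47194 + 38352 = 85546)
-8361/U = -8361/85546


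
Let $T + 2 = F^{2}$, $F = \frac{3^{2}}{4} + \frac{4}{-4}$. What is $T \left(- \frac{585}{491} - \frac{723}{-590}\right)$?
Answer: $- \frac{68901}{4635040} \approx -0.014865$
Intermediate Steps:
$F = \frac{5}{4}$ ($F = 9 \cdot \frac{1}{4} + 4 \left(- \frac{1}{4}\right) = \frac{9}{4} - 1 = \frac{5}{4} \approx 1.25$)
$T = - \frac{7}{16}$ ($T = -2 + \left(\frac{5}{4}\right)^{2} = -2 + \frac{25}{16} = - \frac{7}{16} \approx -0.4375$)
$T \left(- \frac{585}{491} - \frac{723}{-590}\right) = - \frac{7 \left(- \frac{585}{491} - \frac{723}{-590}\right)}{16} = - \frac{7 \left(\left(-585\right) \frac{1}{491} - - \frac{723}{590}\right)}{16} = - \frac{7 \left(- \frac{585}{491} + \frac{723}{590}\right)}{16} = \left(- \frac{7}{16}\right) \frac{9843}{289690} = - \frac{68901}{4635040}$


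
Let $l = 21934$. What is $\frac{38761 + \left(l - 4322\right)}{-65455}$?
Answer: $- \frac{2967}{3445} \approx -0.86125$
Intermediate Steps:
$\frac{38761 + \left(l - 4322\right)}{-65455} = \frac{38761 + \left(21934 - 4322\right)}{-65455} = \left(38761 + \left(21934 - 4322\right)\right) \left(- \frac{1}{65455}\right) = \left(38761 + 17612\right) \left(- \frac{1}{65455}\right) = 56373 \left(- \frac{1}{65455}\right) = - \frac{2967}{3445}$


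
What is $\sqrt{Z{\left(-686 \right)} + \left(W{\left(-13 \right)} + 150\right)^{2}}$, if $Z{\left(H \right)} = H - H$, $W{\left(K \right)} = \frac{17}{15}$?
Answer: $\frac{2267}{15} \approx 151.13$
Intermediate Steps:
$W{\left(K \right)} = \frac{17}{15}$ ($W{\left(K \right)} = 17 \cdot \frac{1}{15} = \frac{17}{15}$)
$Z{\left(H \right)} = 0$
$\sqrt{Z{\left(-686 \right)} + \left(W{\left(-13 \right)} + 150\right)^{2}} = \sqrt{0 + \left(\frac{17}{15} + 150\right)^{2}} = \sqrt{0 + \left(\frac{2267}{15}\right)^{2}} = \sqrt{0 + \frac{5139289}{225}} = \sqrt{\frac{5139289}{225}} = \frac{2267}{15}$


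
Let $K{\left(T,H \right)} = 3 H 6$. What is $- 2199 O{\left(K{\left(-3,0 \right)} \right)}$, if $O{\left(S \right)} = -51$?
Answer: $112149$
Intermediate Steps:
$K{\left(T,H \right)} = 18 H$
$- 2199 O{\left(K{\left(-3,0 \right)} \right)} = \left(-2199\right) \left(-51\right) = 112149$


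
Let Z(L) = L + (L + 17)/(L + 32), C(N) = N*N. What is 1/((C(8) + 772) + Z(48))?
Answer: 16/14157 ≈ 0.0011302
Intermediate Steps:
C(N) = N**2
Z(L) = L + (17 + L)/(32 + L)
1/((C(8) + 772) + Z(48)) = 1/((8**2 + 772) + (17 + 48**2 + 33*48)/(32 + 48)) = 1/((64 + 772) + (17 + 2304 + 1584)/80) = 1/(836 + (1/80)*3905) = 1/(836 + 781/16) = 1/(14157/16) = 16/14157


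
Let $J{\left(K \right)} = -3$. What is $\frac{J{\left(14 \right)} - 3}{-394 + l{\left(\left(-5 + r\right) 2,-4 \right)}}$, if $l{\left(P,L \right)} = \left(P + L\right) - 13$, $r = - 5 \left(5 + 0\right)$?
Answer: $\frac{2}{157} \approx 0.012739$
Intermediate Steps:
$r = -25$ ($r = \left(-5\right) 5 = -25$)
$l{\left(P,L \right)} = -13 + L + P$ ($l{\left(P,L \right)} = \left(L + P\right) - 13 = -13 + L + P$)
$\frac{J{\left(14 \right)} - 3}{-394 + l{\left(\left(-5 + r\right) 2,-4 \right)}} = \frac{-3 - 3}{-394 - \left(17 - \left(-5 - 25\right) 2\right)} = - \frac{6}{-394 - 77} = - \frac{6}{-471} = \left(-6\right) \left(- \frac{1}{471}\right) = \frac{2}{157}$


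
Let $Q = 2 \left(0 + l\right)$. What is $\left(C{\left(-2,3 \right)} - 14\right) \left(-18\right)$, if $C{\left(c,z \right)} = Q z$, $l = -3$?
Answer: $576$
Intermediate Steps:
$Q = -6$ ($Q = 2 \left(0 - 3\right) = 2 \left(-3\right) = -6$)
$C{\left(c,z \right)} = - 6 z$
$\left(C{\left(-2,3 \right)} - 14\right) \left(-18\right) = \left(\left(-6\right) 3 - 14\right) \left(-18\right) = \left(-18 - 14\right) \left(-18\right) = \left(-32\right) \left(-18\right) = 576$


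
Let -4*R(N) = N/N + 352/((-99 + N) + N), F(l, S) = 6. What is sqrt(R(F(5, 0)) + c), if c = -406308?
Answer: I*sqrt(12301357953)/174 ≈ 637.42*I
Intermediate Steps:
R(N) = -1/4 - 88/(-99 + 2*N) (R(N) = -(N/N + 352/((-99 + N) + N))/4 = -(1 + 352/(-99 + 2*N))/4 = -1/4 - 88/(-99 + 2*N))
sqrt(R(F(5, 0)) + c) = sqrt((-253 - 2*6)/(4*(-99 + 2*6)) - 406308) = sqrt((-253 - 12)/(4*(-99 + 12)) - 406308) = sqrt((1/4)*(-265)/(-87) - 406308) = sqrt((1/4)*(-1/87)*(-265) - 406308) = sqrt(265/348 - 406308) = sqrt(-141394919/348) = I*sqrt(12301357953)/174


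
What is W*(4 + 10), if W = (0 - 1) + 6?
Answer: 70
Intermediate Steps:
W = 5 (W = -1 + 6 = 5)
W*(4 + 10) = 5*(4 + 10) = 5*14 = 70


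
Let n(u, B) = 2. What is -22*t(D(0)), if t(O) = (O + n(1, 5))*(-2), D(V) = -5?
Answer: -132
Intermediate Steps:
t(O) = -4 - 2*O (t(O) = (O + 2)*(-2) = (2 + O)*(-2) = -4 - 2*O)
-22*t(D(0)) = -22*(-4 - 2*(-5)) = -22*(-4 + 10) = -22*6 = -132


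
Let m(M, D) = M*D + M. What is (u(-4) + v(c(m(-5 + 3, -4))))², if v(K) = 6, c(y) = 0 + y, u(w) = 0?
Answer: 36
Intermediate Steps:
m(M, D) = M + D*M (m(M, D) = D*M + M = M + D*M)
c(y) = y
(u(-4) + v(c(m(-5 + 3, -4))))² = (0 + 6)² = 6² = 36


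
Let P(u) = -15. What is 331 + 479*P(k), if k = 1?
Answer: -6854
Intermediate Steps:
331 + 479*P(k) = 331 + 479*(-15) = 331 - 7185 = -6854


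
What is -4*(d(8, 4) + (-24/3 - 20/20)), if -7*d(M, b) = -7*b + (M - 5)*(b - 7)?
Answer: 104/7 ≈ 14.857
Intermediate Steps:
d(M, b) = b - (-7 + b)*(-5 + M)/7 (d(M, b) = -(-7*b + (M - 5)*(b - 7))/7 = -(-7*b + (-5 + M)*(-7 + b))/7 = -(-7*b + (-7 + b)*(-5 + M))/7 = b - (-7 + b)*(-5 + M)/7)
-4*(d(8, 4) + (-24/3 - 20/20)) = -4*((-5 + 8 + (12/7)*4 - 1/7*8*4) + (-24/3 - 20/20)) = -4*((-5 + 8 + 48/7 - 32/7) + (-24*1/3 - 20*1/20)) = -4*(37/7 + (-8 - 1)) = -4*(37/7 - 9) = -4*(-26/7) = 104/7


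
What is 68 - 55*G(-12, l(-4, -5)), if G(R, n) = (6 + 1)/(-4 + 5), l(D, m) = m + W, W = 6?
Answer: -317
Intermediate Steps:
l(D, m) = 6 + m (l(D, m) = m + 6 = 6 + m)
G(R, n) = 7 (G(R, n) = 7/1 = 7*1 = 7)
68 - 55*G(-12, l(-4, -5)) = 68 - 55*7 = 68 - 385 = -317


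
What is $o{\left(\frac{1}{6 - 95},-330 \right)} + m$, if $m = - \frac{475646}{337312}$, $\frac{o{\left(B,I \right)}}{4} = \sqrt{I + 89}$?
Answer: $- \frac{237823}{168656} + 4 i \sqrt{241} \approx -1.4101 + 62.097 i$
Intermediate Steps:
$o{\left(B,I \right)} = 4 \sqrt{89 + I}$ ($o{\left(B,I \right)} = 4 \sqrt{I + 89} = 4 \sqrt{89 + I}$)
$m = - \frac{237823}{168656}$ ($m = \left(-475646\right) \frac{1}{337312} = - \frac{237823}{168656} \approx -1.4101$)
$o{\left(\frac{1}{6 - 95},-330 \right)} + m = 4 \sqrt{89 - 330} - \frac{237823}{168656} = 4 \sqrt{-241} - \frac{237823}{168656} = 4 i \sqrt{241} - \frac{237823}{168656} = - \frac{237823}{168656} + 4 i \sqrt{241}$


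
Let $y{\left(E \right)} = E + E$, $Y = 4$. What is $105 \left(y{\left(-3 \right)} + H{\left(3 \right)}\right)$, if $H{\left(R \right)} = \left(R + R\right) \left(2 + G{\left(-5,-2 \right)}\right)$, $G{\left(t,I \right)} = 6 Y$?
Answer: $15750$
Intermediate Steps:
$G{\left(t,I \right)} = 24$ ($G{\left(t,I \right)} = 6 \cdot 4 = 24$)
$y{\left(E \right)} = 2 E$
$H{\left(R \right)} = 52 R$ ($H{\left(R \right)} = \left(R + R\right) \left(2 + 24\right) = 2 R 26 = 52 R$)
$105 \left(y{\left(-3 \right)} + H{\left(3 \right)}\right) = 105 \left(2 \left(-3\right) + 52 \cdot 3\right) = 105 \left(-6 + 156\right) = 105 \cdot 150 = 15750$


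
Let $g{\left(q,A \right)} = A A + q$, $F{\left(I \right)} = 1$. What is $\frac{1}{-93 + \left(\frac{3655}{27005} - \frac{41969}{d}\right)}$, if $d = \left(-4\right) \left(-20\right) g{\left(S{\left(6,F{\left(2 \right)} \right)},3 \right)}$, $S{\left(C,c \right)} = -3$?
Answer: $- \frac{2592480}{467424329} \approx -0.0055463$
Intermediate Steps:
$g{\left(q,A \right)} = q + A^{2}$ ($g{\left(q,A \right)} = A^{2} + q = q + A^{2}$)
$d = 480$ ($d = \left(-4\right) \left(-20\right) \left(-3 + 3^{2}\right) = 80 \left(-3 + 9\right) = 80 \cdot 6 = 480$)
$\frac{1}{-93 + \left(\frac{3655}{27005} - \frac{41969}{d}\right)} = \frac{1}{-93 + \left(\frac{3655}{27005} - \frac{41969}{480}\right)} = \frac{1}{-93 + \left(3655 \cdot \frac{1}{27005} - \frac{41969}{480}\right)} = \frac{1}{-93 + \left(\frac{731}{5401} - \frac{41969}{480}\right)} = \frac{1}{-93 - \frac{226323689}{2592480}} = \frac{1}{- \frac{467424329}{2592480}} = - \frac{2592480}{467424329}$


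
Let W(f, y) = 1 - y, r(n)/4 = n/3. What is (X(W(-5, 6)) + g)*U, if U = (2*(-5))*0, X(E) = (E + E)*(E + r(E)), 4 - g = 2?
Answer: 0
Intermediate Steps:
r(n) = 4*n/3 (r(n) = 4*(n/3) = 4*n/3)
g = 2 (g = 4 - 1*2 = 4 - 2 = 2)
X(E) = 14*E**2/3 (X(E) = (E + E)*(E + 4*E/3) = (2*E)*(7*E/3) = 14*E**2/3)
U = 0 (U = -10*0 = 0)
(X(W(-5, 6)) + g)*U = (14*(1 - 1*6)**2/3 + 2)*0 = (14*(1 - 6)**2/3 + 2)*0 = ((14/3)*(-5)**2 + 2)*0 = ((14/3)*25 + 2)*0 = (350/3 + 2)*0 = (356/3)*0 = 0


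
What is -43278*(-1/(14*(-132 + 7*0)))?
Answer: -7213/308 ≈ -23.419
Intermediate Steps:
-43278*(-1/(14*(-132 + 7*0))) = -43278*(-1/(14*(-132 + 0))) = -43278/((-14*(-132))) = -43278/1848 = -43278*1/1848 = -7213/308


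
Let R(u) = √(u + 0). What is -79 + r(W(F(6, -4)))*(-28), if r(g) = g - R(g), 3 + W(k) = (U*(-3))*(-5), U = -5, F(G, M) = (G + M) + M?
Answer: 2105 + 28*I*√78 ≈ 2105.0 + 247.29*I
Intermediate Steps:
F(G, M) = G + 2*M
R(u) = √u
W(k) = -78 (W(k) = -3 - 5*(-3)*(-5) = -3 + 15*(-5) = -3 - 75 = -78)
r(g) = g - √g
-79 + r(W(F(6, -4)))*(-28) = -79 + (-78 - √(-78))*(-28) = -79 + (-78 - I*√78)*(-28) = -79 + (2184 + 28*I*√78) = 2105 + 28*I*√78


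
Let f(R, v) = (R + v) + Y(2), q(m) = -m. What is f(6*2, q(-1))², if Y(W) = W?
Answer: 225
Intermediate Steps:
f(R, v) = 2 + R + v (f(R, v) = (R + v) + 2 = 2 + R + v)
f(6*2, q(-1))² = (2 + 6*2 - 1*(-1))² = (2 + 12 + 1)² = 15² = 225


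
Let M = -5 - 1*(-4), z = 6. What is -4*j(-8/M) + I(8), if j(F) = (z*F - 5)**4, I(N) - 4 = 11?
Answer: -13675189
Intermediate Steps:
I(N) = 15 (I(N) = 4 + 11 = 15)
M = -1 (M = -5 + 4 = -1)
j(F) = (-5 + 6*F)**4 (j(F) = (6*F - 5)**4 = (-5 + 6*F)**4)
-4*j(-8/M) + I(8) = -4*(-5 + 6*(-8/(-1)))**4 + 15 = -4*(-5 + 6*(-8*(-1)))**4 + 15 = -4*(-5 + 6*8)**4 + 15 = -4*(-5 + 48)**4 + 15 = -4*43**4 + 15 = -4*3418801 + 15 = -13675204 + 15 = -13675189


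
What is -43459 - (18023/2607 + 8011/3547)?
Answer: -401951445569/9247029 ≈ -43468.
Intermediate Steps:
-43459 - (18023/2607 + 8011/3547) = -43459 - 1*84812258/9247029 = -43459 - 84812258/9247029 = -401951445569/9247029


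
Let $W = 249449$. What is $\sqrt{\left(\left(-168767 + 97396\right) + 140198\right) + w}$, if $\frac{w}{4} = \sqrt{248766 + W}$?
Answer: $\sqrt{68827 + 4 \sqrt{498215}} \approx 267.68$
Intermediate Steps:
$w = 4 \sqrt{498215}$ ($w = 4 \sqrt{248766 + 249449} = 4 \sqrt{498215} \approx 2823.4$)
$\sqrt{\left(\left(-168767 + 97396\right) + 140198\right) + w} = \sqrt{\left(\left(-168767 + 97396\right) + 140198\right) + 4 \sqrt{498215}} = \sqrt{\left(-71371 + 140198\right) + 4 \sqrt{498215}} = \sqrt{68827 + 4 \sqrt{498215}}$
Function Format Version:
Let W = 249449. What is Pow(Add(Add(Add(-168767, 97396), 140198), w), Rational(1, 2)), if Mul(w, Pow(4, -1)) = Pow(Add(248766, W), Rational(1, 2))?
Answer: Pow(Add(68827, Mul(4, Pow(498215, Rational(1, 2)))), Rational(1, 2)) ≈ 267.68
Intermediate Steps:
w = Mul(4, Pow(498215, Rational(1, 2))) (w = Mul(4, Pow(Add(248766, 249449), Rational(1, 2))) = Mul(4, Pow(498215, Rational(1, 2))) ≈ 2823.4)
Pow(Add(Add(Add(-168767, 97396), 140198), w), Rational(1, 2)) = Pow(Add(Add(Add(-168767, 97396), 140198), Mul(4, Pow(498215, Rational(1, 2)))), Rational(1, 2)) = Pow(Add(Add(-71371, 140198), Mul(4, Pow(498215, Rational(1, 2)))), Rational(1, 2)) = Pow(Add(68827, Mul(4, Pow(498215, Rational(1, 2)))), Rational(1, 2))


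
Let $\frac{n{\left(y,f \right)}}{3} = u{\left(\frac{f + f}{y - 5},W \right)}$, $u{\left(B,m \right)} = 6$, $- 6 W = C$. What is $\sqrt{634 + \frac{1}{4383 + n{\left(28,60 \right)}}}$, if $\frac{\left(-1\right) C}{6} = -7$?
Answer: $\frac{\sqrt{1364424915}}{1467} \approx 25.179$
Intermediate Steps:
$C = 42$ ($C = \left(-6\right) \left(-7\right) = 42$)
$W = -7$ ($W = \left(- \frac{1}{6}\right) 42 = -7$)
$n{\left(y,f \right)} = 18$ ($n{\left(y,f \right)} = 3 \cdot 6 = 18$)
$\sqrt{634 + \frac{1}{4383 + n{\left(28,60 \right)}}} = \sqrt{634 + \frac{1}{4383 + 18}} = \sqrt{634 + \frac{1}{4401}} = \sqrt{\frac{2790235}{4401}} = \frac{\sqrt{1364424915}}{1467}$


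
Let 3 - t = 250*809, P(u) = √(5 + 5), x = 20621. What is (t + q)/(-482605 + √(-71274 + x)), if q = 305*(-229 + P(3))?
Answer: (272092 - 305*√10)/(482605 - 37*I*√37) ≈ 0.5618 + 0.00026199*I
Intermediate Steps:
P(u) = √10
q = -69845 + 305*√10 (q = 305*(-229 + √10) = -69845 + 305*√10 ≈ -68881.)
t = -202247 (t = 3 - 250*809 = 3 - 1*202250 = 3 - 202250 = -202247)
(t + q)/(-482605 + √(-71274 + x)) = (-202247 + (-69845 + 305*√10))/(-482605 + √(-71274 + 20621)) = (-272092 + 305*√10)/(-482605 + √(-50653)) = (-272092 + 305*√10)/(-482605 + 37*I*√37)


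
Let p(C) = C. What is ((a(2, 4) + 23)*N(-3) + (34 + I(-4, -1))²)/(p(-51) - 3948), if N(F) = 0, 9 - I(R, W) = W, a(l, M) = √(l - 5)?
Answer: -1936/3999 ≈ -0.48412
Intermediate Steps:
a(l, M) = √(-5 + l)
I(R, W) = 9 - W
((a(2, 4) + 23)*N(-3) + (34 + I(-4, -1))²)/(p(-51) - 3948) = ((√(-5 + 2) + 23)*0 + (34 + (9 - 1*(-1)))²)/(-51 - 3948) = ((√(-3) + 23)*0 + (34 + (9 + 1))²)/(-3999) = ((I*√3 + 23)*0 + (34 + 10)²)*(-1/3999) = ((23 + I*√3)*0 + 44²)*(-1/3999) = (0 + 1936)*(-1/3999) = 1936*(-1/3999) = -1936/3999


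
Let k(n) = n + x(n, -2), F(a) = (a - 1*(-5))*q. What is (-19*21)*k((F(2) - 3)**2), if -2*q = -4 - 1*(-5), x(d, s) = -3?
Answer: -62643/4 ≈ -15661.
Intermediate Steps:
q = -1/2 (q = -(-4 - 1*(-5))/2 = -(-4 + 5)/2 = -1/2*1 = -1/2 ≈ -0.50000)
F(a) = -5/2 - a/2 (F(a) = (a - 1*(-5))*(-1/2) = (a + 5)*(-1/2) = (5 + a)*(-1/2) = -5/2 - a/2)
k(n) = -3 + n (k(n) = n - 3 = -3 + n)
(-19*21)*k((F(2) - 3)**2) = (-19*21)*(-3 + ((-5/2 - 1/2*2) - 3)**2) = -399*(-3 + ((-5/2 - 1) - 3)**2) = -399*(-3 + (-7/2 - 3)**2) = -399*(-3 + (-13/2)**2) = -399*(-3 + 169/4) = -399*157/4 = -62643/4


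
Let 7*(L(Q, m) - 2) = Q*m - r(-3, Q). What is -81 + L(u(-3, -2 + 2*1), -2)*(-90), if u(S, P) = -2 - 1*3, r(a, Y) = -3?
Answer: -2997/7 ≈ -428.14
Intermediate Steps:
u(S, P) = -5 (u(S, P) = -2 - 3 = -5)
L(Q, m) = 17/7 + Q*m/7 (L(Q, m) = 2 + (Q*m - 1*(-3))/7 = 2 + (Q*m + 3)/7 = 2 + (3 + Q*m)/7 = 2 + (3/7 + Q*m/7) = 17/7 + Q*m/7)
-81 + L(u(-3, -2 + 2*1), -2)*(-90) = -81 + (17/7 + (1/7)*(-5)*(-2))*(-90) = -81 + (17/7 + 10/7)*(-90) = -81 + (27/7)*(-90) = -81 - 2430/7 = -2997/7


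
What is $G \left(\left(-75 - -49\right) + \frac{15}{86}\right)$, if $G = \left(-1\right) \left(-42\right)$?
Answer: $- \frac{46641}{43} \approx -1084.7$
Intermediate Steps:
$G = 42$
$G \left(\left(-75 - -49\right) + \frac{15}{86}\right) = 42 \left(\left(-75 - -49\right) + \frac{15}{86}\right) = 42 \left(\left(-75 + 49\right) + 15 \cdot \frac{1}{86}\right) = 42 \left(-26 + \frac{15}{86}\right) = 42 \left(- \frac{2221}{86}\right) = - \frac{46641}{43}$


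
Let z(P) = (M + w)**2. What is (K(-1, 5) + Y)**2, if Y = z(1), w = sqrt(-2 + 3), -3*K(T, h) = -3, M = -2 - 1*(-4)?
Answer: 100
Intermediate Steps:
M = 2 (M = -2 + 4 = 2)
K(T, h) = 1 (K(T, h) = -1/3*(-3) = 1)
w = 1 (w = sqrt(1) = 1)
z(P) = 9 (z(P) = (2 + 1)**2 = 3**2 = 9)
Y = 9
(K(-1, 5) + Y)**2 = (1 + 9)**2 = 10**2 = 100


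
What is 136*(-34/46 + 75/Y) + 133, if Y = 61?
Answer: 280167/1403 ≈ 199.69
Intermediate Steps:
136*(-34/46 + 75/Y) + 133 = 136*(-34/46 + 75/61) + 133 = 136*(-34*1/46 + 75*(1/61)) + 133 = 136*(-17/23 + 75/61) + 133 = 136*(688/1403) + 133 = 93568/1403 + 133 = 280167/1403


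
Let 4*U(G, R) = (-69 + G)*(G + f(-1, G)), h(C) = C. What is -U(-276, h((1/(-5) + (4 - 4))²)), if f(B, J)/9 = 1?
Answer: -92115/4 ≈ -23029.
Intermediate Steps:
f(B, J) = 9 (f(B, J) = 9*1 = 9)
U(G, R) = (-69 + G)*(9 + G)/4 (U(G, R) = ((-69 + G)*(G + 9))/4 = ((-69 + G)*(9 + G))/4 = (-69 + G)*(9 + G)/4)
-U(-276, h((1/(-5) + (4 - 4))²)) = -(-621/4 - 15*(-276) + (¼)*(-276)²) = -(-621/4 + 4140 + (¼)*76176) = -(-621/4 + 4140 + 19044) = -1*92115/4 = -92115/4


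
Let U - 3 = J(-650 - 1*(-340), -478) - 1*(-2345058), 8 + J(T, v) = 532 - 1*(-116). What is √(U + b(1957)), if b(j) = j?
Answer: √2347658 ≈ 1532.2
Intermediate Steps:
J(T, v) = 640 (J(T, v) = -8 + (532 - 1*(-116)) = -8 + (532 + 116) = -8 + 648 = 640)
U = 2345701 (U = 3 + (640 - 1*(-2345058)) = 3 + (640 + 2345058) = 3 + 2345698 = 2345701)
√(U + b(1957)) = √(2345701 + 1957) = √2347658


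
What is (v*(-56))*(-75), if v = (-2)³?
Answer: -33600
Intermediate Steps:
v = -8
(v*(-56))*(-75) = -8*(-56)*(-75) = 448*(-75) = -33600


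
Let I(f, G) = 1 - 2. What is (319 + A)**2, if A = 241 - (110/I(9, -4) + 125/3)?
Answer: 3553225/9 ≈ 3.9480e+5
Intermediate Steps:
I(f, G) = -1
A = 928/3 (A = 241 - (110/(-1) + 125/3) = 241 - (110*(-1) + 125*(1/3)) = 241 - (-110 + 125/3) = 241 - 1*(-205/3) = 241 + 205/3 = 928/3 ≈ 309.33)
(319 + A)**2 = (319 + 928/3)**2 = (1885/3)**2 = 3553225/9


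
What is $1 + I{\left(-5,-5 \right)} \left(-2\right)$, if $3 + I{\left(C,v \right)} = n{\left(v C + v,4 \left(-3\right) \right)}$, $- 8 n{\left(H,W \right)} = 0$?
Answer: $7$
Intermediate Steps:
$n{\left(H,W \right)} = 0$ ($n{\left(H,W \right)} = \left(- \frac{1}{8}\right) 0 = 0$)
$I{\left(C,v \right)} = -3$ ($I{\left(C,v \right)} = -3 + 0 = -3$)
$1 + I{\left(-5,-5 \right)} \left(-2\right) = 1 - -6 = 1 + 6 = 7$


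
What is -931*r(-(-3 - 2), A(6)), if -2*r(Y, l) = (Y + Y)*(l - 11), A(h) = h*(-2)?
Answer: -107065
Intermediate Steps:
A(h) = -2*h
r(Y, l) = -Y*(-11 + l) (r(Y, l) = -(Y + Y)*(l - 11)/2 = -2*Y*(-11 + l)/2 = -Y*(-11 + l))
-931*r(-(-3 - 2), A(6)) = -931*(-(-3 - 2))*(11 - (-2)*6) = -931*(-1*(-5))*(11 - 1*(-12)) = -4655*(11 + 12) = -4655*23 = -931*115 = -107065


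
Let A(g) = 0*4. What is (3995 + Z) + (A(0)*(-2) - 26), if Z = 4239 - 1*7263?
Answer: 945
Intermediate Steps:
A(g) = 0
Z = -3024 (Z = 4239 - 7263 = -3024)
(3995 + Z) + (A(0)*(-2) - 26) = (3995 - 3024) + (0*(-2) - 26) = 971 + (0 - 26) = 971 - 26 = 945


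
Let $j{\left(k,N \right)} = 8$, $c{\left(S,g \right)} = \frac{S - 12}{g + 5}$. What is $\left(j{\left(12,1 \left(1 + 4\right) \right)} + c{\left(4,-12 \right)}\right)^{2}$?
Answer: $\frac{4096}{49} \approx 83.592$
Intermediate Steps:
$c{\left(S,g \right)} = \frac{-12 + S}{5 + g}$
$\left(j{\left(12,1 \left(1 + 4\right) \right)} + c{\left(4,-12 \right)}\right)^{2} = \left(8 + \frac{-12 + 4}{5 - 12}\right)^{2} = \left(8 + \frac{1}{-7} \left(-8\right)\right)^{2} = \left(8 - - \frac{8}{7}\right)^{2} = \left(8 + \frac{8}{7}\right)^{2} = \left(\frac{64}{7}\right)^{2} = \frac{4096}{49}$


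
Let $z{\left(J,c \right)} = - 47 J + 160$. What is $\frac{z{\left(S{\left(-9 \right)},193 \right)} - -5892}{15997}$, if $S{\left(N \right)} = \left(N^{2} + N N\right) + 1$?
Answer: $- \frac{1609}{15997} \approx -0.10058$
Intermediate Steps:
$S{\left(N \right)} = 1 + 2 N^{2}$ ($S{\left(N \right)} = \left(N^{2} + N^{2}\right) + 1 = 2 N^{2} + 1 = 1 + 2 N^{2}$)
$z{\left(J,c \right)} = 160 - 47 J$
$\frac{z{\left(S{\left(-9 \right)},193 \right)} - -5892}{15997} = \frac{\left(160 - 47 \left(1 + 2 \left(-9\right)^{2}\right)\right) - -5892}{15997} = \left(\left(160 - 47 \left(1 + 2 \cdot 81\right)\right) + 5892\right) \frac{1}{15997} = \left(\left(160 - 47 \left(1 + 162\right)\right) + 5892\right) \frac{1}{15997} = \left(\left(160 - 7661\right) + 5892\right) \frac{1}{15997} = \left(-7501 + 5892\right) \frac{1}{15997} = \left(-1609\right) \frac{1}{15997} = - \frac{1609}{15997}$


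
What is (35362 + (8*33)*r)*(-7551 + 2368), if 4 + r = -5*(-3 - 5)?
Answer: -232540478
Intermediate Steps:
r = 36 (r = -4 - 5*(-3 - 5) = -4 - 5*(-8) = -4 + 40 = 36)
(35362 + (8*33)*r)*(-7551 + 2368) = (35362 + (8*33)*36)*(-7551 + 2368) = (35362 + 264*36)*(-5183) = (35362 + 9504)*(-5183) = 44866*(-5183) = -232540478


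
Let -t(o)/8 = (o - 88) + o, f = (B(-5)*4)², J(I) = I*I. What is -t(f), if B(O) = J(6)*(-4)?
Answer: 5307712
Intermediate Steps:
J(I) = I²
B(O) = -144 (B(O) = 6²*(-4) = 36*(-4) = -144)
f = 331776 (f = (-144*4)² = (-576)² = 331776)
t(o) = 704 - 16*o (t(o) = -8*((o - 88) + o) = -8*((-88 + o) + o) = -8*(-88 + 2*o) = 704 - 16*o)
-t(f) = -(704 - 16*331776) = -(704 - 5308416) = -1*(-5307712) = 5307712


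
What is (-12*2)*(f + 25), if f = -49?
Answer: 576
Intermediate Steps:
(-12*2)*(f + 25) = (-12*2)*(-49 + 25) = -24*(-24) = 576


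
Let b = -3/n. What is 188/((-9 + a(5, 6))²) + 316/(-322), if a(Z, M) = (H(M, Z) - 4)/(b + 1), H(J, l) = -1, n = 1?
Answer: 94370/27209 ≈ 3.4683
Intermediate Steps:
b = -3 (b = -3/1 = -3*1 = -3)
a(Z, M) = 5/2 (a(Z, M) = (-1 - 4)/(-3 + 1) = -5/(-2) = -5*(-½) = 5/2)
188/((-9 + a(5, 6))²) + 316/(-322) = 188/((-9 + 5/2)²) + 316/(-322) = 188/((-13/2)²) + 316*(-1/322) = 188/(169/4) - 158/161 = 188*(4/169) - 158/161 = 752/169 - 158/161 = 94370/27209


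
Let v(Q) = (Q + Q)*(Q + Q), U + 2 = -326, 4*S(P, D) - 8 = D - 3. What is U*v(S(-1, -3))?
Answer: -328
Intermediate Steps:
S(P, D) = 5/4 + D/4 (S(P, D) = 2 + (D - 3)/4 = 2 + (-3 + D)/4 = 2 + (-¾ + D/4) = 5/4 + D/4)
U = -328 (U = -2 - 326 = -328)
v(Q) = 4*Q² (v(Q) = (2*Q)*(2*Q) = 4*Q²)
U*v(S(-1, -3)) = -1312*(5/4 + (¼)*(-3))² = -1312*(5/4 - ¾)² = -1312*(½)² = -1312/4 = -328*1 = -328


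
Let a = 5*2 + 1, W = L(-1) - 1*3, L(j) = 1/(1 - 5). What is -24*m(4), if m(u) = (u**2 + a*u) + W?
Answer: -1362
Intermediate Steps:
L(j) = -1/4 (L(j) = 1/(-4) = -1/4)
W = -13/4 (W = -1/4 - 1*3 = -1/4 - 3 = -13/4 ≈ -3.2500)
a = 11 (a = 10 + 1 = 11)
m(u) = -13/4 + u**2 + 11*u (m(u) = (u**2 + 11*u) - 13/4 = -13/4 + u**2 + 11*u)
-24*m(4) = -24*(-13/4 + 4**2 + 11*4) = -24*(-13/4 + 16 + 44) = -24*227/4 = -1362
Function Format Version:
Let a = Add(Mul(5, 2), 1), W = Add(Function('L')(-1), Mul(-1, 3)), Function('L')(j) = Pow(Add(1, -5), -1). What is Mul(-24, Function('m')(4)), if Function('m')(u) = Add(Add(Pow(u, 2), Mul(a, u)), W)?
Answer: -1362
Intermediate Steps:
Function('L')(j) = Rational(-1, 4) (Function('L')(j) = Pow(-4, -1) = Rational(-1, 4))
W = Rational(-13, 4) (W = Add(Rational(-1, 4), Mul(-1, 3)) = Add(Rational(-1, 4), -3) = Rational(-13, 4) ≈ -3.2500)
a = 11 (a = Add(10, 1) = 11)
Function('m')(u) = Add(Rational(-13, 4), Pow(u, 2), Mul(11, u)) (Function('m')(u) = Add(Add(Pow(u, 2), Mul(11, u)), Rational(-13, 4)) = Add(Rational(-13, 4), Pow(u, 2), Mul(11, u)))
Mul(-24, Function('m')(4)) = Mul(-24, Add(Rational(-13, 4), Pow(4, 2), Mul(11, 4))) = Mul(-24, Add(Rational(-13, 4), 16, 44)) = Mul(-24, Rational(227, 4)) = -1362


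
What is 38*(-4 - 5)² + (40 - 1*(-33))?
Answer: 3151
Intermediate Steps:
38*(-4 - 5)² + (40 - 1*(-33)) = 38*(-9)² + (40 + 33) = 38*81 + 73 = 3078 + 73 = 3151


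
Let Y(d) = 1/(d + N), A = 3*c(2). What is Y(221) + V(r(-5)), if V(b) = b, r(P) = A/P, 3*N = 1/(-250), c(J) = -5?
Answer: 497997/165749 ≈ 3.0045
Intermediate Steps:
N = -1/750 (N = (1/3)/(-250) = (1/3)*(-1/250) = -1/750 ≈ -0.0013333)
A = -15 (A = 3*(-5) = -15)
Y(d) = 1/(-1/750 + d) (Y(d) = 1/(d - 1/750) = 1/(-1/750 + d))
r(P) = -15/P
Y(221) + V(r(-5)) = 750/(-1 + 750*221) - 15/(-5) = 750/(-1 + 165750) - 15*(-1/5) = 750/165749 + 3 = 497997/165749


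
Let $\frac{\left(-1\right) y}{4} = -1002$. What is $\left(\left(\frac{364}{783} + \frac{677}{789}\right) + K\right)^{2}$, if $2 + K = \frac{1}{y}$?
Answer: $\frac{34673605844667001}{75691643875868736} \approx 0.45809$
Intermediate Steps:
$y = 4008$ ($y = \left(-4\right) \left(-1002\right) = 4008$)
$K = - \frac{8015}{4008}$ ($K = -2 + \frac{1}{4008} = - \frac{8015}{4008} \approx -1.9998$)
$\left(\left(\frac{364}{783} + \frac{677}{789}\right) + K\right)^{2} = \left(\left(\frac{364}{783} + \frac{677}{789}\right) - \frac{8015}{4008}\right)^{2} = \left(\frac{272429}{205929} - \frac{8015}{4008}\right)^{2} = \left(- \frac{186208501}{275121144}\right)^{2} = \frac{34673605844667001}{75691643875868736}$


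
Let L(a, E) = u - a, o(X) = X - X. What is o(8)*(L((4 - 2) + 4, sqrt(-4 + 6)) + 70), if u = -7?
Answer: 0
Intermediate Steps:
o(X) = 0
L(a, E) = -7 - a
o(8)*(L((4 - 2) + 4, sqrt(-4 + 6)) + 70) = 0*((-7 - ((4 - 2) + 4)) + 70) = 0*((-7 - (2 + 4)) + 70) = 0*((-7 - 1*6) + 70) = 0*((-7 - 6) + 70) = 0*(-13 + 70) = 0*57 = 0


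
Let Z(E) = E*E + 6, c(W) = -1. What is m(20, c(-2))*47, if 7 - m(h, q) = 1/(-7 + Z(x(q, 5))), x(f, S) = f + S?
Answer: 4888/15 ≈ 325.87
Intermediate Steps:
x(f, S) = S + f
Z(E) = 6 + E² (Z(E) = E² + 6 = 6 + E²)
m(h, q) = 7 - 1/(-1 + (5 + q)²) (m(h, q) = 7 - 1/(-7 + (6 + (5 + q)²)) = 7 - 1/(-1 + (5 + q)²))
m(20, c(-2))*47 = ((-8 + 7*(5 - 1)²)/(-1 + (5 - 1)²))*47 = ((-8 + 7*4²)/(-1 + 4²))*47 = ((-8 + 7*16)/(-1 + 16))*47 = ((-8 + 112)/15)*47 = ((1/15)*104)*47 = (104/15)*47 = 4888/15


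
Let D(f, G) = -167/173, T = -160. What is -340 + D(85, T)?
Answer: -58987/173 ≈ -340.97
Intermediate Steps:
D(f, G) = -167/173 (D(f, G) = -167*1/173 = -167/173)
-340 + D(85, T) = -340 - 167/173 = -58987/173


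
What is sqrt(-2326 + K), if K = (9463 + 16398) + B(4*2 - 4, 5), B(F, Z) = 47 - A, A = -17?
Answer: sqrt(23599) ≈ 153.62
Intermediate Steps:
B(F, Z) = 64 (B(F, Z) = 47 - 1*(-17) = 47 + 17 = 64)
K = 25925 (K = (9463 + 16398) + 64 = 25861 + 64 = 25925)
sqrt(-2326 + K) = sqrt(-2326 + 25925) = sqrt(23599)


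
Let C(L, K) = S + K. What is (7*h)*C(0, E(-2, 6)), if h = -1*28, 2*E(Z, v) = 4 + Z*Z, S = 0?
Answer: -784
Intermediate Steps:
E(Z, v) = 2 + Z²/2 (E(Z, v) = (4 + Z*Z)/2 = (4 + Z²)/2 = 2 + Z²/2)
C(L, K) = K (C(L, K) = 0 + K = K)
h = -28
(7*h)*C(0, E(-2, 6)) = (7*(-28))*(2 + (½)*(-2)²) = -196*(2 + (½)*4) = -196*(2 + 2) = -196*4 = -784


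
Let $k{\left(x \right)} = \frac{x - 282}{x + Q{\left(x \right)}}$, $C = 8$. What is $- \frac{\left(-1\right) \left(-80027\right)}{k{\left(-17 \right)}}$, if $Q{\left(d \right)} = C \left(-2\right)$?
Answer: $- \frac{2640891}{299} \approx -8832.4$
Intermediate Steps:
$Q{\left(d \right)} = -16$ ($Q{\left(d \right)} = 8 \left(-2\right) = -16$)
$k{\left(x \right)} = \frac{-282 + x}{-16 + x}$ ($k{\left(x \right)} = \frac{x - 282}{x - 16} = \frac{-282 + x}{-16 + x}$)
$- \frac{\left(-1\right) \left(-80027\right)}{k{\left(-17 \right)}} = - \frac{\left(-1\right) \left(-80027\right)}{\frac{1}{-16 - 17} \left(-282 - 17\right)} = - \frac{80027}{\frac{1}{-33} \left(-299\right)} = - \frac{80027}{\left(- \frac{1}{33}\right) \left(-299\right)} = - \frac{80027}{\frac{299}{33}} = - \frac{80027 \cdot 33}{299} = \left(-1\right) \frac{2640891}{299} = - \frac{2640891}{299}$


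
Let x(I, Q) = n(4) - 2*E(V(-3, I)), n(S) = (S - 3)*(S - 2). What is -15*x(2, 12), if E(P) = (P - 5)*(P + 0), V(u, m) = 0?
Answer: -30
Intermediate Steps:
n(S) = (-3 + S)*(-2 + S)
E(P) = P*(-5 + P) (E(P) = (-5 + P)*P = P*(-5 + P))
x(I, Q) = 2 (x(I, Q) = (6 + 4**2 - 5*4) - 0*(-5 + 0) = (6 + 16 - 20) - 0*(-5) = 2 - 2*0 = 2 + 0 = 2)
-15*x(2, 12) = -15*2 = -30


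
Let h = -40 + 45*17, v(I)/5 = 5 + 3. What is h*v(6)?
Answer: 29000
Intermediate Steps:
v(I) = 40 (v(I) = 5*(5 + 3) = 5*8 = 40)
h = 725 (h = -40 + 765 = 725)
h*v(6) = 725*40 = 29000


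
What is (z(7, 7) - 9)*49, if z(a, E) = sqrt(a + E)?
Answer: -441 + 49*sqrt(14) ≈ -257.66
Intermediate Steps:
z(a, E) = sqrt(E + a)
(z(7, 7) - 9)*49 = (sqrt(7 + 7) - 9)*49 = (sqrt(14) - 9)*49 = (-9 + sqrt(14))*49 = -441 + 49*sqrt(14)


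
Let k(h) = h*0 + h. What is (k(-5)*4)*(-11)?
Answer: 220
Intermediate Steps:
k(h) = h (k(h) = 0 + h = h)
(k(-5)*4)*(-11) = -5*4*(-11) = -20*(-11) = 220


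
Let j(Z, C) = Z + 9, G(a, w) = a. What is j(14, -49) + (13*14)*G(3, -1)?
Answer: 569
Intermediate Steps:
j(Z, C) = 9 + Z
j(14, -49) + (13*14)*G(3, -1) = (9 + 14) + (13*14)*3 = 23 + 182*3 = 23 + 546 = 569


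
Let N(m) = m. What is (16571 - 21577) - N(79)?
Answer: -5085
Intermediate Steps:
(16571 - 21577) - N(79) = (16571 - 21577) - 1*79 = -5006 - 79 = -5085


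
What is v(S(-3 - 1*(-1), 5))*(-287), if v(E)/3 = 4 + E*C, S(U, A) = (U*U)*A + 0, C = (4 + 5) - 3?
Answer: -106764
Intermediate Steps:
C = 6 (C = 9 - 3 = 6)
S(U, A) = A*U**2 (S(U, A) = U**2*A + 0 = A*U**2 + 0 = A*U**2)
v(E) = 12 + 18*E (v(E) = 3*(4 + E*6) = 3*(4 + 6*E) = 12 + 18*E)
v(S(-3 - 1*(-1), 5))*(-287) = (12 + 18*(5*(-3 - 1*(-1))**2))*(-287) = (12 + 18*(5*(-3 + 1)**2))*(-287) = (12 + 18*(5*(-2)**2))*(-287) = (12 + 18*(5*4))*(-287) = (12 + 18*20)*(-287) = (12 + 360)*(-287) = 372*(-287) = -106764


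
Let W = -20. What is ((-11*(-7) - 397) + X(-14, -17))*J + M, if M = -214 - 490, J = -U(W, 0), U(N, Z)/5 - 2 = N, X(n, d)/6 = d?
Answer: -38684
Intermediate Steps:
X(n, d) = 6*d
U(N, Z) = 10 + 5*N
J = 90 (J = -(10 + 5*(-20)) = -(10 - 100) = -1*(-90) = 90)
M = -704
((-11*(-7) - 397) + X(-14, -17))*J + M = ((-11*(-7) - 397) + 6*(-17))*90 - 704 = ((77 - 397) - 102)*90 - 704 = (-320 - 102)*90 - 704 = -422*90 - 704 = -37980 - 704 = -38684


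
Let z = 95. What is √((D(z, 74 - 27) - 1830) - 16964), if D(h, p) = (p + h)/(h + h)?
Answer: I*√169609105/95 ≈ 137.09*I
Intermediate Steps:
D(h, p) = (h + p)/(2*h) (D(h, p) = (h + p)/((2*h)) = (h + p)*(1/(2*h)) = (h + p)/(2*h))
√((D(z, 74 - 27) - 1830) - 16964) = √(((½)*(95 + (74 - 27))/95 - 1830) - 16964) = √(((½)*(1/95)*(95 + 47) - 1830) - 16964) = √(((½)*(1/95)*142 - 1830) - 16964) = √((71/95 - 1830) - 16964) = √(-173779/95 - 16964) = √(-1785359/95) = I*√169609105/95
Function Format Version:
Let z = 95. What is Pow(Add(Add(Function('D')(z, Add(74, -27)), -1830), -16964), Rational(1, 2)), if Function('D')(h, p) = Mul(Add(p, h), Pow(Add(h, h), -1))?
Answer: Mul(Rational(1, 95), I, Pow(169609105, Rational(1, 2))) ≈ Mul(137.09, I)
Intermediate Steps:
Function('D')(h, p) = Mul(Rational(1, 2), Pow(h, -1), Add(h, p)) (Function('D')(h, p) = Mul(Add(h, p), Pow(Mul(2, h), -1)) = Mul(Add(h, p), Mul(Rational(1, 2), Pow(h, -1))) = Mul(Rational(1, 2), Pow(h, -1), Add(h, p)))
Pow(Add(Add(Function('D')(z, Add(74, -27)), -1830), -16964), Rational(1, 2)) = Pow(Add(Add(Mul(Rational(1, 2), Pow(95, -1), Add(95, Add(74, -27))), -1830), -16964), Rational(1, 2)) = Pow(Add(Add(Mul(Rational(1, 2), Rational(1, 95), Add(95, 47)), -1830), -16964), Rational(1, 2)) = Pow(Add(Add(Mul(Rational(1, 2), Rational(1, 95), 142), -1830), -16964), Rational(1, 2)) = Pow(Add(Add(Rational(71, 95), -1830), -16964), Rational(1, 2)) = Pow(Add(Rational(-173779, 95), -16964), Rational(1, 2)) = Pow(Rational(-1785359, 95), Rational(1, 2)) = Mul(Rational(1, 95), I, Pow(169609105, Rational(1, 2)))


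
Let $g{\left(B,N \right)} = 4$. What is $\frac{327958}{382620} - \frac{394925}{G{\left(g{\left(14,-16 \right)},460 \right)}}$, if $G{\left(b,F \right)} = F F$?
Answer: $- \frac{817102907}{809623920} \approx -1.0092$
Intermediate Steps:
$G{\left(b,F \right)} = F^{2}$
$\frac{327958}{382620} - \frac{394925}{G{\left(g{\left(14,-16 \right)},460 \right)}} = \frac{327958}{382620} - \frac{394925}{460^{2}} = 327958 \cdot \frac{1}{382620} - \frac{394925}{211600} = \frac{163979}{191310} - \frac{15797}{8464} = - \frac{817102907}{809623920}$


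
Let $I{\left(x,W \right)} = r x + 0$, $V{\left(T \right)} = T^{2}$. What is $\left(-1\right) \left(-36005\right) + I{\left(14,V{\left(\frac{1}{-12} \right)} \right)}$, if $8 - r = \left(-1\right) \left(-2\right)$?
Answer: $36089$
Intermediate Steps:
$r = 6$ ($r = 8 - \left(-1\right) \left(-2\right) = 8 - 2 = 6$)
$I{\left(x,W \right)} = 6 x$ ($I{\left(x,W \right)} = 6 x + 0 = 6 x$)
$\left(-1\right) \left(-36005\right) + I{\left(14,V{\left(\frac{1}{-12} \right)} \right)} = \left(-1\right) \left(-36005\right) + 6 \cdot 14 = 36005 + 84 = 36089$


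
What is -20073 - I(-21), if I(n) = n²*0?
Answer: -20073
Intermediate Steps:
I(n) = 0
-20073 - I(-21) = -20073 - 1*0 = -20073 + 0 = -20073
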